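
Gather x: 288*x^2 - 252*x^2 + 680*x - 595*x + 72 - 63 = 36*x^2 + 85*x + 9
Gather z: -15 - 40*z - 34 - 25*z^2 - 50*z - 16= -25*z^2 - 90*z - 65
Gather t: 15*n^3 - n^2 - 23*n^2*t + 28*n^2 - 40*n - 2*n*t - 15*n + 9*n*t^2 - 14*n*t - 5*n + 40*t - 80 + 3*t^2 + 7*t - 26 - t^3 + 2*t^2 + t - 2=15*n^3 + 27*n^2 - 60*n - t^3 + t^2*(9*n + 5) + t*(-23*n^2 - 16*n + 48) - 108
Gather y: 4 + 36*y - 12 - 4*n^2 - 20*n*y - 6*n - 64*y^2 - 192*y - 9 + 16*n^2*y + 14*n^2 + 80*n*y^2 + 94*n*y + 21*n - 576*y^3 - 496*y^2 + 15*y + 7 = 10*n^2 + 15*n - 576*y^3 + y^2*(80*n - 560) + y*(16*n^2 + 74*n - 141) - 10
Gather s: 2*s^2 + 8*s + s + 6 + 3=2*s^2 + 9*s + 9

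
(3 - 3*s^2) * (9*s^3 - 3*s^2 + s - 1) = -27*s^5 + 9*s^4 + 24*s^3 - 6*s^2 + 3*s - 3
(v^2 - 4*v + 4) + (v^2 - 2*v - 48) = 2*v^2 - 6*v - 44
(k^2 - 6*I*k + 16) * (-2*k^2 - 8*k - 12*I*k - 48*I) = -2*k^4 - 8*k^3 - 104*k^2 - 416*k - 192*I*k - 768*I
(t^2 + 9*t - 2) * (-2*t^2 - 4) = -2*t^4 - 18*t^3 - 36*t + 8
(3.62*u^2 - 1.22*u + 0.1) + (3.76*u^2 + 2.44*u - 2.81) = 7.38*u^2 + 1.22*u - 2.71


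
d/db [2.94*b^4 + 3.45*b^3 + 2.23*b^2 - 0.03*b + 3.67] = 11.76*b^3 + 10.35*b^2 + 4.46*b - 0.03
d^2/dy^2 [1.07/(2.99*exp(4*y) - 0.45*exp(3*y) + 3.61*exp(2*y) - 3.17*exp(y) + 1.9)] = ((-51.1888*exp(3*y) + 4.3335*exp(2*y) - 15.4508*exp(y) + 3.3919)*(2.99*exp(4*y) - 0.45*exp(3*y) + 3.61*exp(2*y) - 3.17*exp(y) + 1.9) + 1.07*(11.96*exp(3*y) - 1.35*exp(2*y) + 7.22*exp(y) - 3.17)*(23.92*exp(3*y) - 2.7*exp(2*y) + 14.44*exp(y) - 6.34)*exp(y))*exp(y)/(2.99*exp(4*y) - 0.45*exp(3*y) + 3.61*exp(2*y) - 3.17*exp(y) + 1.9)^3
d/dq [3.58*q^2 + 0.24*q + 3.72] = 7.16*q + 0.24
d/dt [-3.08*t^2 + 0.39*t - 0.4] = 0.39 - 6.16*t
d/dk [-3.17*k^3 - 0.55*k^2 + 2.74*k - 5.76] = -9.51*k^2 - 1.1*k + 2.74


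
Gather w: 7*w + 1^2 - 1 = 7*w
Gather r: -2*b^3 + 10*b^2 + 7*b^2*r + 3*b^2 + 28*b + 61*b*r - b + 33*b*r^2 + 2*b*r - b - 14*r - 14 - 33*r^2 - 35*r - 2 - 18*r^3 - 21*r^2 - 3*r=-2*b^3 + 13*b^2 + 26*b - 18*r^3 + r^2*(33*b - 54) + r*(7*b^2 + 63*b - 52) - 16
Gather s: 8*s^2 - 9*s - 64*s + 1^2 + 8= 8*s^2 - 73*s + 9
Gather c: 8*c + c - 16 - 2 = 9*c - 18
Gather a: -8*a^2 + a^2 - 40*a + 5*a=-7*a^2 - 35*a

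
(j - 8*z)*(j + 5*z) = j^2 - 3*j*z - 40*z^2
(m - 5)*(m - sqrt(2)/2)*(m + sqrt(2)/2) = m^3 - 5*m^2 - m/2 + 5/2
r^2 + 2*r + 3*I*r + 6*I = (r + 2)*(r + 3*I)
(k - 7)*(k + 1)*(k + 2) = k^3 - 4*k^2 - 19*k - 14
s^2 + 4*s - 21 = (s - 3)*(s + 7)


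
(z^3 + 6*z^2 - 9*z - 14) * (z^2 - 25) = z^5 + 6*z^4 - 34*z^3 - 164*z^2 + 225*z + 350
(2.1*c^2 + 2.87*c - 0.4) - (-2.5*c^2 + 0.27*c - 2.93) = 4.6*c^2 + 2.6*c + 2.53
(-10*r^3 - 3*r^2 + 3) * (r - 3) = -10*r^4 + 27*r^3 + 9*r^2 + 3*r - 9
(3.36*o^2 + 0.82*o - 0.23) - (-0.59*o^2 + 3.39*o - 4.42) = 3.95*o^2 - 2.57*o + 4.19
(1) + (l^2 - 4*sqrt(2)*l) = l^2 - 4*sqrt(2)*l + 1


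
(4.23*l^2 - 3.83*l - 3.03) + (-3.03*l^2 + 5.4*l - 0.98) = 1.2*l^2 + 1.57*l - 4.01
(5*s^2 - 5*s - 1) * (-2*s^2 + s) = -10*s^4 + 15*s^3 - 3*s^2 - s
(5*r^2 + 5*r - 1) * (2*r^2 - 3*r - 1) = 10*r^4 - 5*r^3 - 22*r^2 - 2*r + 1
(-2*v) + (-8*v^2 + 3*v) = -8*v^2 + v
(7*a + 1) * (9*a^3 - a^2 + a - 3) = 63*a^4 + 2*a^3 + 6*a^2 - 20*a - 3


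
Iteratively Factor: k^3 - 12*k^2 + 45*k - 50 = (k - 5)*(k^2 - 7*k + 10) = (k - 5)*(k - 2)*(k - 5)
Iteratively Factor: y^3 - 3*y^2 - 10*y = (y + 2)*(y^2 - 5*y) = (y - 5)*(y + 2)*(y)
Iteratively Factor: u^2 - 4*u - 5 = (u - 5)*(u + 1)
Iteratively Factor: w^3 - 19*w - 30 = (w + 3)*(w^2 - 3*w - 10) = (w + 2)*(w + 3)*(w - 5)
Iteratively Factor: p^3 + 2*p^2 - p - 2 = (p + 2)*(p^2 - 1) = (p - 1)*(p + 2)*(p + 1)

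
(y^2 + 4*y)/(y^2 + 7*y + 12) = y/(y + 3)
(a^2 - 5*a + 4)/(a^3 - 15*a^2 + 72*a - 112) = (a - 1)/(a^2 - 11*a + 28)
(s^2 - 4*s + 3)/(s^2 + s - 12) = (s - 1)/(s + 4)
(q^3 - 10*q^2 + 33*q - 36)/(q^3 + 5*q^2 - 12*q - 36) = (q^2 - 7*q + 12)/(q^2 + 8*q + 12)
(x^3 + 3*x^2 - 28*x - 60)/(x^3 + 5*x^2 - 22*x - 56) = (x^2 + x - 30)/(x^2 + 3*x - 28)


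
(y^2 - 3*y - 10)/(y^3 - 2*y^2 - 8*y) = (y - 5)/(y*(y - 4))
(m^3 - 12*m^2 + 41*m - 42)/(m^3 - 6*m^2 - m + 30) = (m^2 - 9*m + 14)/(m^2 - 3*m - 10)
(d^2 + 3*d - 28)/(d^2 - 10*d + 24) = (d + 7)/(d - 6)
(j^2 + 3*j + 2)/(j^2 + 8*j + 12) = (j + 1)/(j + 6)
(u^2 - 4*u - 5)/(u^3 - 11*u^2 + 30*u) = (u + 1)/(u*(u - 6))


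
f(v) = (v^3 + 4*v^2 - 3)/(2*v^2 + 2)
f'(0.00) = 0.00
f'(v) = -4*v*(v^3 + 4*v^2 - 3)/(2*v^2 + 2)^2 + (3*v^2 + 8*v)/(2*v^2 + 2)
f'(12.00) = 0.51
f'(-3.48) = 0.39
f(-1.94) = 0.50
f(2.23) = 2.34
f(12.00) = 7.93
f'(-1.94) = -0.04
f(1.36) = 1.21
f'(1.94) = 1.16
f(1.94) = 2.03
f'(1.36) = 1.72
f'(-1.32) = -0.68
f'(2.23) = 0.99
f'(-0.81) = -1.63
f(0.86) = 0.17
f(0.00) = -1.50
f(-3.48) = 0.13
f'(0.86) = 2.45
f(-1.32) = 0.30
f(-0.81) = -0.27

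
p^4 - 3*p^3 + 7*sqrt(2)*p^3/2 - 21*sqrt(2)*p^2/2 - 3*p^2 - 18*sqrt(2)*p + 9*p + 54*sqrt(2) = (p - 3)*(p - 3*sqrt(2)/2)*(p + 2*sqrt(2))*(p + 3*sqrt(2))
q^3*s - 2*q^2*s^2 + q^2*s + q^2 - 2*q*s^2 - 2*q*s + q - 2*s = (q + 1)*(q - 2*s)*(q*s + 1)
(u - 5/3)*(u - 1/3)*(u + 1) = u^3 - u^2 - 13*u/9 + 5/9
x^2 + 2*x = x*(x + 2)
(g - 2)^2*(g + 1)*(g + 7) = g^4 + 4*g^3 - 21*g^2 + 4*g + 28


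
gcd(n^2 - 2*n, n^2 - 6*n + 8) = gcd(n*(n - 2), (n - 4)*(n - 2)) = n - 2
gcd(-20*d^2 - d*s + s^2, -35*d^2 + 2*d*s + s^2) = -5*d + s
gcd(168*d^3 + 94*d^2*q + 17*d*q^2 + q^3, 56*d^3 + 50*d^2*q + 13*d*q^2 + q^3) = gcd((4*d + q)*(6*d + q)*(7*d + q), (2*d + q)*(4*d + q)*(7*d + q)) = 28*d^2 + 11*d*q + q^2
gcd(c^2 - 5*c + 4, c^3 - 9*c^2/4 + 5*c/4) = c - 1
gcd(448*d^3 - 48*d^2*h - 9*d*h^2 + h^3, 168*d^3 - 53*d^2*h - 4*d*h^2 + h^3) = 56*d^2 + d*h - h^2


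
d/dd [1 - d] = -1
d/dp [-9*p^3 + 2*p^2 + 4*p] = -27*p^2 + 4*p + 4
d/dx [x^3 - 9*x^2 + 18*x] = 3*x^2 - 18*x + 18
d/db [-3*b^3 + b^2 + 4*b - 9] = -9*b^2 + 2*b + 4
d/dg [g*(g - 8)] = 2*g - 8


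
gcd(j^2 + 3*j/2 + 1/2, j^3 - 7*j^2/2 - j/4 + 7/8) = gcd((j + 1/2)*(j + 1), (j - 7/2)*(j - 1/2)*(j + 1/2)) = j + 1/2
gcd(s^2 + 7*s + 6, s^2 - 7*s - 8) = s + 1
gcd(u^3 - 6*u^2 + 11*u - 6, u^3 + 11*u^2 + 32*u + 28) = 1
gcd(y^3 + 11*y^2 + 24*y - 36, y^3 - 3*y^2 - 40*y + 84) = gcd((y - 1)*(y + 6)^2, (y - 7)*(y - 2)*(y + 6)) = y + 6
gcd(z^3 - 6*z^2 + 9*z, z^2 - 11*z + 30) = 1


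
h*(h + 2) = h^2 + 2*h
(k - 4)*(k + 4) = k^2 - 16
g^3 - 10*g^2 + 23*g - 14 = (g - 7)*(g - 2)*(g - 1)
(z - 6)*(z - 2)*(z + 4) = z^3 - 4*z^2 - 20*z + 48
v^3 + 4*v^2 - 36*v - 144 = (v - 6)*(v + 4)*(v + 6)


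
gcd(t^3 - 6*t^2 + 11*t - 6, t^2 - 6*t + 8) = t - 2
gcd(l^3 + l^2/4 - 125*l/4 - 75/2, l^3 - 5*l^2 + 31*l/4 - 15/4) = 1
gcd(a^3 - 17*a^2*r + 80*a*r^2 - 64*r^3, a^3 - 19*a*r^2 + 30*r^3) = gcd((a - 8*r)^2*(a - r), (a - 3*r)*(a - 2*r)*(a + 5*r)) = 1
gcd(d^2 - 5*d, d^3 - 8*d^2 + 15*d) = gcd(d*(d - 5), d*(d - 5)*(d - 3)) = d^2 - 5*d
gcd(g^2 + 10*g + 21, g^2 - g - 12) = g + 3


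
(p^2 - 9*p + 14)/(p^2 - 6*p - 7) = (p - 2)/(p + 1)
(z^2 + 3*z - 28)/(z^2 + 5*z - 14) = (z - 4)/(z - 2)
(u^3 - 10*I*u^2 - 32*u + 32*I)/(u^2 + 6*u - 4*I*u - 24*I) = (u^2 - 6*I*u - 8)/(u + 6)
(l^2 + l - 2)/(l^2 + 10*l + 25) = (l^2 + l - 2)/(l^2 + 10*l + 25)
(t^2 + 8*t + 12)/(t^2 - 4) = (t + 6)/(t - 2)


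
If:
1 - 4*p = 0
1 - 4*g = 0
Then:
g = 1/4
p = 1/4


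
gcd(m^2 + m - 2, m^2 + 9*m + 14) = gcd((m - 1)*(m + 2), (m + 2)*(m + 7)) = m + 2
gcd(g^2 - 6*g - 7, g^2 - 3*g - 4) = g + 1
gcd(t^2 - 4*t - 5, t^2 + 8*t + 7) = t + 1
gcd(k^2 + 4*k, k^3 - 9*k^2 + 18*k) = k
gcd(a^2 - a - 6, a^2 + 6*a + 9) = 1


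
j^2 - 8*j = j*(j - 8)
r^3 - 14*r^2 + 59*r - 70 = (r - 7)*(r - 5)*(r - 2)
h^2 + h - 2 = (h - 1)*(h + 2)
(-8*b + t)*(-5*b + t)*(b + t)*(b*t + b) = 40*b^4*t + 40*b^4 + 27*b^3*t^2 + 27*b^3*t - 12*b^2*t^3 - 12*b^2*t^2 + b*t^4 + b*t^3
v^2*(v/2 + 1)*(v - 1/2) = v^4/2 + 3*v^3/4 - v^2/2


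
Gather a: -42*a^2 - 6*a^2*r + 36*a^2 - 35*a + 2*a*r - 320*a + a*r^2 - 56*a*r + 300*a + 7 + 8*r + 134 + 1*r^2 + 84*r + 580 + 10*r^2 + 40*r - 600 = a^2*(-6*r - 6) + a*(r^2 - 54*r - 55) + 11*r^2 + 132*r + 121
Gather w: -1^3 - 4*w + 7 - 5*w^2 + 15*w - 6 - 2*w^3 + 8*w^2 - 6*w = -2*w^3 + 3*w^2 + 5*w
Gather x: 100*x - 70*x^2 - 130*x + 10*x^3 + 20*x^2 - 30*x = 10*x^3 - 50*x^2 - 60*x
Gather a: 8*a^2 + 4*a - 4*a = 8*a^2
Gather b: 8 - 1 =7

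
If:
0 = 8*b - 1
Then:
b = 1/8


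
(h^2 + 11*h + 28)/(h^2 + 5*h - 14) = (h + 4)/(h - 2)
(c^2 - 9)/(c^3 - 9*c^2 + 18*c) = (c + 3)/(c*(c - 6))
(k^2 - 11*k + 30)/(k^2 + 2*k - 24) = (k^2 - 11*k + 30)/(k^2 + 2*k - 24)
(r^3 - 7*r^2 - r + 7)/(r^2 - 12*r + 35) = (r^2 - 1)/(r - 5)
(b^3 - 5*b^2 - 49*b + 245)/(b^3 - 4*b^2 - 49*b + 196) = (b - 5)/(b - 4)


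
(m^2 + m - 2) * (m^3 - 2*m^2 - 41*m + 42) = m^5 - m^4 - 45*m^3 + 5*m^2 + 124*m - 84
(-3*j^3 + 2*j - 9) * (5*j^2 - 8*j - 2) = -15*j^5 + 24*j^4 + 16*j^3 - 61*j^2 + 68*j + 18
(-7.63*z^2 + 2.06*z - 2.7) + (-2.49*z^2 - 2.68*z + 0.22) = -10.12*z^2 - 0.62*z - 2.48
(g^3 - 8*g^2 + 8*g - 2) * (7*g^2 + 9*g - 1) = 7*g^5 - 47*g^4 - 17*g^3 + 66*g^2 - 26*g + 2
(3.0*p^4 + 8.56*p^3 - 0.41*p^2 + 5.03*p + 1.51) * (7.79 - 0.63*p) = -1.89*p^5 + 17.9772*p^4 + 66.9407*p^3 - 6.3628*p^2 + 38.2324*p + 11.7629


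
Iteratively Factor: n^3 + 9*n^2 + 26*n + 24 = (n + 3)*(n^2 + 6*n + 8) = (n + 2)*(n + 3)*(n + 4)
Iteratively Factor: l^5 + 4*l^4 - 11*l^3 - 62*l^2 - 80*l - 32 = (l + 4)*(l^4 - 11*l^2 - 18*l - 8) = (l + 1)*(l + 4)*(l^3 - l^2 - 10*l - 8) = (l + 1)*(l + 2)*(l + 4)*(l^2 - 3*l - 4) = (l + 1)^2*(l + 2)*(l + 4)*(l - 4)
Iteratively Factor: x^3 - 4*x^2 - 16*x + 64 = (x - 4)*(x^2 - 16) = (x - 4)^2*(x + 4)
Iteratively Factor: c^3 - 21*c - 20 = (c + 1)*(c^2 - c - 20) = (c + 1)*(c + 4)*(c - 5)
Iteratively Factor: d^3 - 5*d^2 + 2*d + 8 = (d - 4)*(d^2 - d - 2) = (d - 4)*(d - 2)*(d + 1)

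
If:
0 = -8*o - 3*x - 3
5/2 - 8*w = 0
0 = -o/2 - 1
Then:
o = -2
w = 5/16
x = 13/3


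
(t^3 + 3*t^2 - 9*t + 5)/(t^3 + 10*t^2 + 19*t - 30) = (t - 1)/(t + 6)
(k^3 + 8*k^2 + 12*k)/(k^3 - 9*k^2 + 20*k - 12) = k*(k^2 + 8*k + 12)/(k^3 - 9*k^2 + 20*k - 12)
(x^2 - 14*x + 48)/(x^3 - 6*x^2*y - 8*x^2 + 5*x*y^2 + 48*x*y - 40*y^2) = (x - 6)/(x^2 - 6*x*y + 5*y^2)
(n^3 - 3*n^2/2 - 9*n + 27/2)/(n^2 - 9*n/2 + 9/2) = n + 3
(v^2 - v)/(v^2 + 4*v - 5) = v/(v + 5)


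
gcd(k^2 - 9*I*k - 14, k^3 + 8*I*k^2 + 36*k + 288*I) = 1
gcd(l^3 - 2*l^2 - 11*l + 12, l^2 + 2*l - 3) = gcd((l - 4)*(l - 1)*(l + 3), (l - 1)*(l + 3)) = l^2 + 2*l - 3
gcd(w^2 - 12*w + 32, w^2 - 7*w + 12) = w - 4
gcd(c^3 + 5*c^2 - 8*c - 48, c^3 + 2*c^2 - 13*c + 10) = 1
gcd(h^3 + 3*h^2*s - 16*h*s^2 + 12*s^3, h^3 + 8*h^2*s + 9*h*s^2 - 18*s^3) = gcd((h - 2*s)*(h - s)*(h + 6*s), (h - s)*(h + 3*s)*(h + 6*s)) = -h^2 - 5*h*s + 6*s^2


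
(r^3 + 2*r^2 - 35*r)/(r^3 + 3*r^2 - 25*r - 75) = r*(r + 7)/(r^2 + 8*r + 15)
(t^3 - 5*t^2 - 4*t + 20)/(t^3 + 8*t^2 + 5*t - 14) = (t^2 - 7*t + 10)/(t^2 + 6*t - 7)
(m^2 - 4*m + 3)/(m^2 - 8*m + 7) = (m - 3)/(m - 7)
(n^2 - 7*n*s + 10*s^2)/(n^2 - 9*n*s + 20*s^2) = (-n + 2*s)/(-n + 4*s)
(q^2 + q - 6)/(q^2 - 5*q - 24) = (q - 2)/(q - 8)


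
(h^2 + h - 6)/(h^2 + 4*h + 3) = (h - 2)/(h + 1)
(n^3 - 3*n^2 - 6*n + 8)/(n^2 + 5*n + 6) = (n^2 - 5*n + 4)/(n + 3)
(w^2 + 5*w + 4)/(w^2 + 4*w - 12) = (w^2 + 5*w + 4)/(w^2 + 4*w - 12)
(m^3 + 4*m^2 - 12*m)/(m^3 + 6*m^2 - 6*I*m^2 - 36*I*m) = (m - 2)/(m - 6*I)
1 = 1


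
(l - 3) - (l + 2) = -5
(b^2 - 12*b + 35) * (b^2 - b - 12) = b^4 - 13*b^3 + 35*b^2 + 109*b - 420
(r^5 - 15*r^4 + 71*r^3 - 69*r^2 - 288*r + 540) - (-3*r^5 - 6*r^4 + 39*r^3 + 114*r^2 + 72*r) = 4*r^5 - 9*r^4 + 32*r^3 - 183*r^2 - 360*r + 540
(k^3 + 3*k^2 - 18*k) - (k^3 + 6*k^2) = -3*k^2 - 18*k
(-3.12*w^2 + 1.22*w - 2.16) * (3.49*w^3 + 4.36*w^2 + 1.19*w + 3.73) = -10.8888*w^5 - 9.3454*w^4 - 5.932*w^3 - 19.6034*w^2 + 1.9802*w - 8.0568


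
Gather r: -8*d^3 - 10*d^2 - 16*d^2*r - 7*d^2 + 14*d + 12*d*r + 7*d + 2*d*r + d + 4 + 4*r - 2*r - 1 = -8*d^3 - 17*d^2 + 22*d + r*(-16*d^2 + 14*d + 2) + 3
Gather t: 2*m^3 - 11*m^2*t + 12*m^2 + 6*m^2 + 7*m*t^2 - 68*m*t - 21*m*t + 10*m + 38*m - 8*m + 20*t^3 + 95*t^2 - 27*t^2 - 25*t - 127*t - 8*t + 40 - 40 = 2*m^3 + 18*m^2 + 40*m + 20*t^3 + t^2*(7*m + 68) + t*(-11*m^2 - 89*m - 160)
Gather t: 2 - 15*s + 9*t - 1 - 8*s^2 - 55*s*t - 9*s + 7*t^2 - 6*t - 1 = -8*s^2 - 24*s + 7*t^2 + t*(3 - 55*s)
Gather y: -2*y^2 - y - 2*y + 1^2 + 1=-2*y^2 - 3*y + 2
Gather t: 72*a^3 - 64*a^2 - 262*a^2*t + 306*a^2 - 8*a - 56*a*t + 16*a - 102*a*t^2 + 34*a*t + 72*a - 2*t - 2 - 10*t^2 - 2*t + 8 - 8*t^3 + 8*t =72*a^3 + 242*a^2 + 80*a - 8*t^3 + t^2*(-102*a - 10) + t*(-262*a^2 - 22*a + 4) + 6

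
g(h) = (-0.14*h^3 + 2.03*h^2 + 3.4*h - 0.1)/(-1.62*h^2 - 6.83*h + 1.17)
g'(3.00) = 0.01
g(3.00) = -0.73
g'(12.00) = 0.07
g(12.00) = -0.29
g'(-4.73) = -39.73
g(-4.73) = -15.91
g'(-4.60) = -101.01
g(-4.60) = -24.15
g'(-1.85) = -0.65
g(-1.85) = 0.17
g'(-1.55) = -0.50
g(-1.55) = 0.00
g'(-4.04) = -41.67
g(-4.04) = 12.29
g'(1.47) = -0.01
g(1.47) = -0.71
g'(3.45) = 0.01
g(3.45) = -0.72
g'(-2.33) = -1.06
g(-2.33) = 0.58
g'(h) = (3.24*h + 6.83)*(-0.14*h^3 + 2.03*h^2 + 3.4*h - 0.1)/(-1.62*h^2 - 6.83*h + 1.17)^2 + (-0.42*h^2 + 4.06*h + 3.4)/(-1.62*h^2 - 6.83*h + 1.17) = (0.2268*h^4 + 1.9124*h^3 - 8.8483*h^2 + 4.4262*h + 3.295)/(2.6244*h^4 + 22.1292*h^3 + 42.8581*h^2 - 15.9822*h + 1.3689)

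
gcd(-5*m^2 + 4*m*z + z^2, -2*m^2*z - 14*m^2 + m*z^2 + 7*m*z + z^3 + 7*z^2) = -m + z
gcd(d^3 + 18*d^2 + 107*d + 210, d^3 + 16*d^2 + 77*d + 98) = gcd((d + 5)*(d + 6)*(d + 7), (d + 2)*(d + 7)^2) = d + 7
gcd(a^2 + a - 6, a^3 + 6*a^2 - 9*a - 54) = a + 3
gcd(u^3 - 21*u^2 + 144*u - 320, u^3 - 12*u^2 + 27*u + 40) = u^2 - 13*u + 40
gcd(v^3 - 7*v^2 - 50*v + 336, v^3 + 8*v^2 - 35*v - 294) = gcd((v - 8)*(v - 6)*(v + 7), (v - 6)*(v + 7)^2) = v^2 + v - 42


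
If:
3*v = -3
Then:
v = -1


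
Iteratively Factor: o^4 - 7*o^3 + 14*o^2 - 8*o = (o)*(o^3 - 7*o^2 + 14*o - 8) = o*(o - 2)*(o^2 - 5*o + 4) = o*(o - 2)*(o - 1)*(o - 4)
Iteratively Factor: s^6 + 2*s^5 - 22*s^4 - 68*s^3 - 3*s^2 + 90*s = (s - 1)*(s^5 + 3*s^4 - 19*s^3 - 87*s^2 - 90*s) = (s - 1)*(s + 2)*(s^4 + s^3 - 21*s^2 - 45*s) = (s - 5)*(s - 1)*(s + 2)*(s^3 + 6*s^2 + 9*s) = (s - 5)*(s - 1)*(s + 2)*(s + 3)*(s^2 + 3*s) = s*(s - 5)*(s - 1)*(s + 2)*(s + 3)*(s + 3)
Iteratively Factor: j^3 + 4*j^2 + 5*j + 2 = (j + 2)*(j^2 + 2*j + 1) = (j + 1)*(j + 2)*(j + 1)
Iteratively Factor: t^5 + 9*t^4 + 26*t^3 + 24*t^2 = (t + 2)*(t^4 + 7*t^3 + 12*t^2) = t*(t + 2)*(t^3 + 7*t^2 + 12*t) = t^2*(t + 2)*(t^2 + 7*t + 12) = t^2*(t + 2)*(t + 4)*(t + 3)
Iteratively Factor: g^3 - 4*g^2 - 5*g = (g)*(g^2 - 4*g - 5) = g*(g - 5)*(g + 1)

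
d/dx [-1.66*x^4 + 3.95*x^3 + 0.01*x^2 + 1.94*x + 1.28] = -6.64*x^3 + 11.85*x^2 + 0.02*x + 1.94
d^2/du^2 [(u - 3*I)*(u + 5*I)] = 2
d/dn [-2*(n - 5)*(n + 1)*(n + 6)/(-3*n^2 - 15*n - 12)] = 2*(n^2 + 8*n + 34)/(3*(n^2 + 8*n + 16))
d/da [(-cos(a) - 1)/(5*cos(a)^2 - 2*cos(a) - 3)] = (5*sin(a)^2 - 10*cos(a) - 6)*sin(a)/(-5*cos(a)^2 + 2*cos(a) + 3)^2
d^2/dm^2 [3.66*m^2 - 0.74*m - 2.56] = 7.32000000000000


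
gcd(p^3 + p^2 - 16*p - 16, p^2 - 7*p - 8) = p + 1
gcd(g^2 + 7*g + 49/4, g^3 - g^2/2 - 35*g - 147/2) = g + 7/2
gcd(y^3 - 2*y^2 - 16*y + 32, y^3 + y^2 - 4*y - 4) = y - 2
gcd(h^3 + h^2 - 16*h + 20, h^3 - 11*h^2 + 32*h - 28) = h^2 - 4*h + 4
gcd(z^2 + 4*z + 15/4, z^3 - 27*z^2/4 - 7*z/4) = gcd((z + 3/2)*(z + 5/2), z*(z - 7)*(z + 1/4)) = 1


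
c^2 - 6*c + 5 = (c - 5)*(c - 1)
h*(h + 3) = h^2 + 3*h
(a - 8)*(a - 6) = a^2 - 14*a + 48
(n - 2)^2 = n^2 - 4*n + 4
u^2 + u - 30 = (u - 5)*(u + 6)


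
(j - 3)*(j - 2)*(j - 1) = j^3 - 6*j^2 + 11*j - 6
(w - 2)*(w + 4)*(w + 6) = w^3 + 8*w^2 + 4*w - 48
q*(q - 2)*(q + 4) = q^3 + 2*q^2 - 8*q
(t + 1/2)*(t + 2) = t^2 + 5*t/2 + 1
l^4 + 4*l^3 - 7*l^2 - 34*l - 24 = (l - 3)*(l + 1)*(l + 2)*(l + 4)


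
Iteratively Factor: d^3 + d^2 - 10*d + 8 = (d + 4)*(d^2 - 3*d + 2) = (d - 2)*(d + 4)*(d - 1)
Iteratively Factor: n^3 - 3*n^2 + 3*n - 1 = (n - 1)*(n^2 - 2*n + 1) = (n - 1)^2*(n - 1)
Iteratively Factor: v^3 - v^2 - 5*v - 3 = (v + 1)*(v^2 - 2*v - 3) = (v + 1)^2*(v - 3)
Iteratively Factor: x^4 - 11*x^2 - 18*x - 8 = (x + 1)*(x^3 - x^2 - 10*x - 8) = (x + 1)^2*(x^2 - 2*x - 8) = (x + 1)^2*(x + 2)*(x - 4)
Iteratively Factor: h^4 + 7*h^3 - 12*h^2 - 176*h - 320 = (h + 4)*(h^3 + 3*h^2 - 24*h - 80) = (h + 4)^2*(h^2 - h - 20) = (h - 5)*(h + 4)^2*(h + 4)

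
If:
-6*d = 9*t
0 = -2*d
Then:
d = 0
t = 0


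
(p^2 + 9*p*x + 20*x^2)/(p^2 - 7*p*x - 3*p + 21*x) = (p^2 + 9*p*x + 20*x^2)/(p^2 - 7*p*x - 3*p + 21*x)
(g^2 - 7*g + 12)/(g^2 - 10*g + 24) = (g - 3)/(g - 6)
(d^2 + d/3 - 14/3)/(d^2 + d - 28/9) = 3*(d - 2)/(3*d - 4)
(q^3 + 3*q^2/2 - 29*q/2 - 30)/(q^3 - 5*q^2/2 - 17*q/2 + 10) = (q + 3)/(q - 1)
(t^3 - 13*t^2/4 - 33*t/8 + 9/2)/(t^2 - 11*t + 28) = (8*t^2 + 6*t - 9)/(8*(t - 7))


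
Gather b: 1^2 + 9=10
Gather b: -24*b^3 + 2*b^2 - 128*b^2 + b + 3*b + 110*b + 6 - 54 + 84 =-24*b^3 - 126*b^2 + 114*b + 36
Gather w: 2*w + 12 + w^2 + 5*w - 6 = w^2 + 7*w + 6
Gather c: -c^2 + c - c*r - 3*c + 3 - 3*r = -c^2 + c*(-r - 2) - 3*r + 3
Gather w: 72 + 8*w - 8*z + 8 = 8*w - 8*z + 80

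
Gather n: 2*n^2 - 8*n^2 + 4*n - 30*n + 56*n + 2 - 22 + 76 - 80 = -6*n^2 + 30*n - 24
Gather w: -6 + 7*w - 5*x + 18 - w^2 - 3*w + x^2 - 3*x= -w^2 + 4*w + x^2 - 8*x + 12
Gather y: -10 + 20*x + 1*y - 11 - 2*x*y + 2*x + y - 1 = 22*x + y*(2 - 2*x) - 22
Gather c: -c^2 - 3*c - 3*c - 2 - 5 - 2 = -c^2 - 6*c - 9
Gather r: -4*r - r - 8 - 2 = -5*r - 10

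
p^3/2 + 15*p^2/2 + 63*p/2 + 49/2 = (p/2 + 1/2)*(p + 7)^2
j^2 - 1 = (j - 1)*(j + 1)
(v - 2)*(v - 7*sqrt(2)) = v^2 - 7*sqrt(2)*v - 2*v + 14*sqrt(2)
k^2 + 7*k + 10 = (k + 2)*(k + 5)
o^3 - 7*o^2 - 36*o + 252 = (o - 7)*(o - 6)*(o + 6)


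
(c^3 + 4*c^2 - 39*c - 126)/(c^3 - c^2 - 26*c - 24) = (c^2 + 10*c + 21)/(c^2 + 5*c + 4)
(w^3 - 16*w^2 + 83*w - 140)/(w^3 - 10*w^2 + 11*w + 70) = (w - 4)/(w + 2)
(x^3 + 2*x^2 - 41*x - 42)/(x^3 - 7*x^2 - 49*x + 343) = (x^2 - 5*x - 6)/(x^2 - 14*x + 49)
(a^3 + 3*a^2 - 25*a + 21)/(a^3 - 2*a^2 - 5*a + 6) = (a + 7)/(a + 2)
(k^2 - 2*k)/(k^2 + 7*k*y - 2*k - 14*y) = k/(k + 7*y)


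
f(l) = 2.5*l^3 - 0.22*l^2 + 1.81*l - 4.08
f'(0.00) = 1.81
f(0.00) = -4.08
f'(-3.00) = 70.63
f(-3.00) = -78.99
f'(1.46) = 17.15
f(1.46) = 5.87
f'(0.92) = 7.75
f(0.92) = -0.65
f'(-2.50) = 49.78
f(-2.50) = -49.04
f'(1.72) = 23.24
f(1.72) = 11.10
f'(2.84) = 61.05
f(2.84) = 56.55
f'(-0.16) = 2.07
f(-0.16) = -4.39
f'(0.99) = 8.73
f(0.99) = -0.08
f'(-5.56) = 236.11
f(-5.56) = -450.64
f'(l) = 7.5*l^2 - 0.44*l + 1.81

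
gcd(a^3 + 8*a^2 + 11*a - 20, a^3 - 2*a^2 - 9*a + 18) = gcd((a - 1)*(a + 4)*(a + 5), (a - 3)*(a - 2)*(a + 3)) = 1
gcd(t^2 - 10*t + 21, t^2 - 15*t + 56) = t - 7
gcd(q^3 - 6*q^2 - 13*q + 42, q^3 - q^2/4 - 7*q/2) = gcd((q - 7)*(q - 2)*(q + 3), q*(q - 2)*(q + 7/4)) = q - 2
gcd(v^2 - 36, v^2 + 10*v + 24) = v + 6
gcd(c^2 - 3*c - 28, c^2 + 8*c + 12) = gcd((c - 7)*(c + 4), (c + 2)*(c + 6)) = 1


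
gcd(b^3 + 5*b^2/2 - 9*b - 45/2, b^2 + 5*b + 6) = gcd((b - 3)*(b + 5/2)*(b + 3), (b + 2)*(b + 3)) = b + 3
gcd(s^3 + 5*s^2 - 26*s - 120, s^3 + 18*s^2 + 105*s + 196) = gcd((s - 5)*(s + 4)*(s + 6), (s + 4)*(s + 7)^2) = s + 4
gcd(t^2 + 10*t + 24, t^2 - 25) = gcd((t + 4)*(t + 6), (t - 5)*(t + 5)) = 1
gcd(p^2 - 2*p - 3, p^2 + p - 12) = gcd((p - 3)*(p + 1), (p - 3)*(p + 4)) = p - 3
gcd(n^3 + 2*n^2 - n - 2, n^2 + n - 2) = n^2 + n - 2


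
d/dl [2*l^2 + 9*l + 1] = 4*l + 9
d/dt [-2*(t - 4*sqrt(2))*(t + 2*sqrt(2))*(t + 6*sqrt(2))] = -6*t^2 - 16*sqrt(2)*t + 80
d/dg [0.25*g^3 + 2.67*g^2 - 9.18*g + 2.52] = 0.75*g^2 + 5.34*g - 9.18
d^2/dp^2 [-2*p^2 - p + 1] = -4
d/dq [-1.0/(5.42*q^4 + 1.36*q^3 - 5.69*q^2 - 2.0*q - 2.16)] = (21.68*q^3 + 4.08*q^2 - 11.38*q - 2.0)/(-5.42*q^4 - 1.36*q^3 + 5.69*q^2 + 2.0*q + 2.16)^2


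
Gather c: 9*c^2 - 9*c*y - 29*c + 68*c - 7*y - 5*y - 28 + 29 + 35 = 9*c^2 + c*(39 - 9*y) - 12*y + 36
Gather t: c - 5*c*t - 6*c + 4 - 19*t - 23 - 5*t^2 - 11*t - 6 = -5*c - 5*t^2 + t*(-5*c - 30) - 25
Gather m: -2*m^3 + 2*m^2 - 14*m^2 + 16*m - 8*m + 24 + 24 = -2*m^3 - 12*m^2 + 8*m + 48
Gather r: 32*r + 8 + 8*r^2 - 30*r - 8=8*r^2 + 2*r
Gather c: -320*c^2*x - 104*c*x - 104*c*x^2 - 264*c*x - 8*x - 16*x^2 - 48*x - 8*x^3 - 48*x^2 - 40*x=-320*c^2*x + c*(-104*x^2 - 368*x) - 8*x^3 - 64*x^2 - 96*x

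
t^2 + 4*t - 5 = (t - 1)*(t + 5)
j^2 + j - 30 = (j - 5)*(j + 6)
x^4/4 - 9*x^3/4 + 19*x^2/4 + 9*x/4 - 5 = (x/4 + 1/4)*(x - 5)*(x - 4)*(x - 1)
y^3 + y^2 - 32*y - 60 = (y - 6)*(y + 2)*(y + 5)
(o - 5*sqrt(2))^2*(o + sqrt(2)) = o^3 - 9*sqrt(2)*o^2 + 30*o + 50*sqrt(2)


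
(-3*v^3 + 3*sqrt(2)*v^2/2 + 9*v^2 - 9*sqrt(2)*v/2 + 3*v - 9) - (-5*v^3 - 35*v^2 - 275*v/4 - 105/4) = 2*v^3 + 3*sqrt(2)*v^2/2 + 44*v^2 - 9*sqrt(2)*v/2 + 287*v/4 + 69/4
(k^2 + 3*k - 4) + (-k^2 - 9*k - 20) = -6*k - 24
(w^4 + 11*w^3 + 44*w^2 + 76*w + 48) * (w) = w^5 + 11*w^4 + 44*w^3 + 76*w^2 + 48*w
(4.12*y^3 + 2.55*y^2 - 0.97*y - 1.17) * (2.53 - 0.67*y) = -2.7604*y^4 + 8.7151*y^3 + 7.1014*y^2 - 1.6702*y - 2.9601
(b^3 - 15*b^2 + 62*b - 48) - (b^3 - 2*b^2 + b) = -13*b^2 + 61*b - 48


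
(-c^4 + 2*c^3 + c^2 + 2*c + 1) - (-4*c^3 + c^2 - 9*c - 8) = -c^4 + 6*c^3 + 11*c + 9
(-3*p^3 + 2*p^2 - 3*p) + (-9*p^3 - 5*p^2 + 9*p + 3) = -12*p^3 - 3*p^2 + 6*p + 3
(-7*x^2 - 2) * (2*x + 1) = -14*x^3 - 7*x^2 - 4*x - 2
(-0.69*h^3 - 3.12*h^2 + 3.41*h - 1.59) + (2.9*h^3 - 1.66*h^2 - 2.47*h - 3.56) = 2.21*h^3 - 4.78*h^2 + 0.94*h - 5.15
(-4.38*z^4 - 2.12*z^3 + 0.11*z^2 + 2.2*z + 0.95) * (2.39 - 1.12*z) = 4.9056*z^5 - 8.0938*z^4 - 5.19*z^3 - 2.2011*z^2 + 4.194*z + 2.2705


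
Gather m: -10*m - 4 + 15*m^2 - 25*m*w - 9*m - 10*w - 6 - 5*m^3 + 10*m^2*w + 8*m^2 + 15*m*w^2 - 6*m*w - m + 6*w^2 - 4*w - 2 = -5*m^3 + m^2*(10*w + 23) + m*(15*w^2 - 31*w - 20) + 6*w^2 - 14*w - 12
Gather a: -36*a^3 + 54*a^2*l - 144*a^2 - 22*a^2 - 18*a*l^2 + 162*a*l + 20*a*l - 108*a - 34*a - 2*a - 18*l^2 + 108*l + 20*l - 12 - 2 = -36*a^3 + a^2*(54*l - 166) + a*(-18*l^2 + 182*l - 144) - 18*l^2 + 128*l - 14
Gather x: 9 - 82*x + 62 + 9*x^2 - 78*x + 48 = 9*x^2 - 160*x + 119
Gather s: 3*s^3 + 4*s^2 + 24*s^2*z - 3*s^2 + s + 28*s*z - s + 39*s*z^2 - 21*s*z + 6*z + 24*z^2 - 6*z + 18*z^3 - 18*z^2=3*s^3 + s^2*(24*z + 1) + s*(39*z^2 + 7*z) + 18*z^3 + 6*z^2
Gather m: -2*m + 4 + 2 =6 - 2*m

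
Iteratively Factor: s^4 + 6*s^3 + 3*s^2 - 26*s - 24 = (s + 4)*(s^3 + 2*s^2 - 5*s - 6) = (s - 2)*(s + 4)*(s^2 + 4*s + 3) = (s - 2)*(s + 1)*(s + 4)*(s + 3)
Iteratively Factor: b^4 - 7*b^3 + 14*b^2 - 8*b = (b)*(b^3 - 7*b^2 + 14*b - 8) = b*(b - 1)*(b^2 - 6*b + 8) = b*(b - 2)*(b - 1)*(b - 4)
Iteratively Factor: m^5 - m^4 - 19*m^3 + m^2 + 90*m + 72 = (m + 3)*(m^4 - 4*m^3 - 7*m^2 + 22*m + 24) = (m - 3)*(m + 3)*(m^3 - m^2 - 10*m - 8) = (m - 3)*(m + 2)*(m + 3)*(m^2 - 3*m - 4) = (m - 4)*(m - 3)*(m + 2)*(m + 3)*(m + 1)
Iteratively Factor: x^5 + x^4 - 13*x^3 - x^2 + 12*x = (x - 3)*(x^4 + 4*x^3 - x^2 - 4*x) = x*(x - 3)*(x^3 + 4*x^2 - x - 4) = x*(x - 3)*(x + 1)*(x^2 + 3*x - 4) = x*(x - 3)*(x - 1)*(x + 1)*(x + 4)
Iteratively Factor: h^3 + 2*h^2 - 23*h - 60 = (h + 4)*(h^2 - 2*h - 15) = (h - 5)*(h + 4)*(h + 3)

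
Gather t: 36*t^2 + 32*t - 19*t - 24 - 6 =36*t^2 + 13*t - 30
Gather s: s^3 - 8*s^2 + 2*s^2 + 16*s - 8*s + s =s^3 - 6*s^2 + 9*s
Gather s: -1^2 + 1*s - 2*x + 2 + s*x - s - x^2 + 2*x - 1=s*x - x^2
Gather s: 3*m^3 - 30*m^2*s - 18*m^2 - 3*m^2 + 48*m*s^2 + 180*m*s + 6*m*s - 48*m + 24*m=3*m^3 - 21*m^2 + 48*m*s^2 - 24*m + s*(-30*m^2 + 186*m)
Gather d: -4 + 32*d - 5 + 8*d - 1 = 40*d - 10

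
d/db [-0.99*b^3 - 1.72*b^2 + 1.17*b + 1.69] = -2.97*b^2 - 3.44*b + 1.17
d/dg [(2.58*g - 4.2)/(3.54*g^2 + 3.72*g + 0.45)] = (-9.1332*g^2 + 29.736*g + 16.785)/(12.5316*g^4 + 26.3376*g^3 + 17.0244*g^2 + 3.348*g + 0.2025)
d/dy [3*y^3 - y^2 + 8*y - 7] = 9*y^2 - 2*y + 8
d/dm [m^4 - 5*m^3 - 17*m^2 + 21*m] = 4*m^3 - 15*m^2 - 34*m + 21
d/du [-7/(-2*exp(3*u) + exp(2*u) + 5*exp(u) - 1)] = (-42*exp(2*u) + 14*exp(u) + 35)*exp(u)/(2*exp(3*u) - exp(2*u) - 5*exp(u) + 1)^2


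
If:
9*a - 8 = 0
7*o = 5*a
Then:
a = 8/9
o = 40/63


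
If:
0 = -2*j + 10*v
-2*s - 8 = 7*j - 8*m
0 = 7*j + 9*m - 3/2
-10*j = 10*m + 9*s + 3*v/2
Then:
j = -1275/2564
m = 1419/2564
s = -235/5128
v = -255/2564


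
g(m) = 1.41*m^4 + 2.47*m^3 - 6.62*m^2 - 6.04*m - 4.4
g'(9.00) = 4586.57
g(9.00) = 10456.66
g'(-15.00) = -17175.19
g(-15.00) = 61641.70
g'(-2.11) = 1.90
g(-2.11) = -16.38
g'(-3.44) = -102.40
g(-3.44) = 34.94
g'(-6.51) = -1161.86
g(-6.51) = 1605.37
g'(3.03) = 178.77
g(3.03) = 104.08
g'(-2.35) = -7.20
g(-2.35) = -15.82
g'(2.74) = 129.33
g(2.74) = 59.63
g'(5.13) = 882.48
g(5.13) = 1100.40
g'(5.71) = 1209.95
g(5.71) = 1703.98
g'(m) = 5.64*m^3 + 7.41*m^2 - 13.24*m - 6.04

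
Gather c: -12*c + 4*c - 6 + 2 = -8*c - 4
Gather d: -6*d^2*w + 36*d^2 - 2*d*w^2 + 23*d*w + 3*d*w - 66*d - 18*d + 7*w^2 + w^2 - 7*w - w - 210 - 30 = d^2*(36 - 6*w) + d*(-2*w^2 + 26*w - 84) + 8*w^2 - 8*w - 240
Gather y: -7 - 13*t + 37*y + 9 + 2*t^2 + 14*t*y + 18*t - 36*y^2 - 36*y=2*t^2 + 5*t - 36*y^2 + y*(14*t + 1) + 2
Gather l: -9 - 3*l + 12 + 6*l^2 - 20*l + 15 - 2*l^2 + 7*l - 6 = 4*l^2 - 16*l + 12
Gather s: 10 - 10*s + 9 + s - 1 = 18 - 9*s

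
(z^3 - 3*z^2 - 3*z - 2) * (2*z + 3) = 2*z^4 - 3*z^3 - 15*z^2 - 13*z - 6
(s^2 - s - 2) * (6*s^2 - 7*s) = 6*s^4 - 13*s^3 - 5*s^2 + 14*s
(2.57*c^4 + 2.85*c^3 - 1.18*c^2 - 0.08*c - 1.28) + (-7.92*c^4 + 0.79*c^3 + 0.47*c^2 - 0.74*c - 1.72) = -5.35*c^4 + 3.64*c^3 - 0.71*c^2 - 0.82*c - 3.0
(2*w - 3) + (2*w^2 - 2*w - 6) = 2*w^2 - 9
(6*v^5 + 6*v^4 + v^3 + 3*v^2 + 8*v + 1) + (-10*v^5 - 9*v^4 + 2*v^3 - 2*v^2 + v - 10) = -4*v^5 - 3*v^4 + 3*v^3 + v^2 + 9*v - 9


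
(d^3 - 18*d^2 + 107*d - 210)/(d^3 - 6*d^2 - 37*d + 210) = (d - 6)/(d + 6)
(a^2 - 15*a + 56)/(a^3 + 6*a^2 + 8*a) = (a^2 - 15*a + 56)/(a*(a^2 + 6*a + 8))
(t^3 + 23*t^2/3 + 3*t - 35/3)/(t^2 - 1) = (3*t^2 + 26*t + 35)/(3*(t + 1))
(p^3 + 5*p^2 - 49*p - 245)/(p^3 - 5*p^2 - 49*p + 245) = (p + 5)/(p - 5)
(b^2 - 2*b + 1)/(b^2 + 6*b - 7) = (b - 1)/(b + 7)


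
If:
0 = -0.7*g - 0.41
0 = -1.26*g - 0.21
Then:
No Solution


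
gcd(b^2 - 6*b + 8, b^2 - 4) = b - 2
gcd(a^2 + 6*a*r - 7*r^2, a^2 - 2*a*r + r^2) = -a + r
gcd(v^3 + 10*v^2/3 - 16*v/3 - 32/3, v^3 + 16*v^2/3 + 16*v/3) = v^2 + 16*v/3 + 16/3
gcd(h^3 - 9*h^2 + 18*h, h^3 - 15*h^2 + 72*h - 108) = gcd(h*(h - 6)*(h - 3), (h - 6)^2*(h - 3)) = h^2 - 9*h + 18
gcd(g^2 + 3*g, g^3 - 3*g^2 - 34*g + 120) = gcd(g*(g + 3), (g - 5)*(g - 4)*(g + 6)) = 1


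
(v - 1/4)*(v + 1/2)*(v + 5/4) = v^3 + 3*v^2/2 + 3*v/16 - 5/32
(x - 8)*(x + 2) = x^2 - 6*x - 16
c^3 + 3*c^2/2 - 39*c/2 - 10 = (c - 4)*(c + 1/2)*(c + 5)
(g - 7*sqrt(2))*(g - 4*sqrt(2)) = g^2 - 11*sqrt(2)*g + 56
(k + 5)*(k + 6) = k^2 + 11*k + 30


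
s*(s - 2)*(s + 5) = s^3 + 3*s^2 - 10*s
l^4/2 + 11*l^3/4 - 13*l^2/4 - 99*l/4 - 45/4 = (l/2 + 1/4)*(l - 3)*(l + 3)*(l + 5)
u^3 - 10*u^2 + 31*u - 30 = (u - 5)*(u - 3)*(u - 2)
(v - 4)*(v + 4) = v^2 - 16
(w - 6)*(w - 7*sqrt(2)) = w^2 - 7*sqrt(2)*w - 6*w + 42*sqrt(2)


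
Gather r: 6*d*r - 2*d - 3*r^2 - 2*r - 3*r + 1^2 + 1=-2*d - 3*r^2 + r*(6*d - 5) + 2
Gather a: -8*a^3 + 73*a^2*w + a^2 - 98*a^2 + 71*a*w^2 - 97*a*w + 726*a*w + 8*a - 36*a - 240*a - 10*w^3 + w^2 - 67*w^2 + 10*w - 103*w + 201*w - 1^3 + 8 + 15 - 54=-8*a^3 + a^2*(73*w - 97) + a*(71*w^2 + 629*w - 268) - 10*w^3 - 66*w^2 + 108*w - 32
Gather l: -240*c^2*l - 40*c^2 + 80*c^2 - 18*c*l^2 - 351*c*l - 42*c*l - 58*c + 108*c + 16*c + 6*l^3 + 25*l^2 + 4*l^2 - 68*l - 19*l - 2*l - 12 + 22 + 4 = 40*c^2 + 66*c + 6*l^3 + l^2*(29 - 18*c) + l*(-240*c^2 - 393*c - 89) + 14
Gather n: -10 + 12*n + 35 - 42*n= 25 - 30*n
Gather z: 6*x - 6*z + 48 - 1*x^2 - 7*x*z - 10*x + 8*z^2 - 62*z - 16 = -x^2 - 4*x + 8*z^2 + z*(-7*x - 68) + 32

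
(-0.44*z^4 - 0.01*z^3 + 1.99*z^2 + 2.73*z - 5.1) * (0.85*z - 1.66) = -0.374*z^5 + 0.7219*z^4 + 1.7081*z^3 - 0.9829*z^2 - 8.8668*z + 8.466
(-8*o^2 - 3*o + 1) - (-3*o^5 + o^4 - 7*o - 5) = 3*o^5 - o^4 - 8*o^2 + 4*o + 6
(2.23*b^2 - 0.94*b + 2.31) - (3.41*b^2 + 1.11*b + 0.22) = -1.18*b^2 - 2.05*b + 2.09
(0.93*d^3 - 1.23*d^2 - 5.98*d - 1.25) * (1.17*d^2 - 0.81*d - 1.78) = 1.0881*d^5 - 2.1924*d^4 - 7.6557*d^3 + 5.5707*d^2 + 11.6569*d + 2.225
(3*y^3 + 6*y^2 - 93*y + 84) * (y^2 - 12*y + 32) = 3*y^5 - 30*y^4 - 69*y^3 + 1392*y^2 - 3984*y + 2688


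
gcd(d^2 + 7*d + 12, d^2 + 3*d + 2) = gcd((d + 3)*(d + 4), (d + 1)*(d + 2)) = 1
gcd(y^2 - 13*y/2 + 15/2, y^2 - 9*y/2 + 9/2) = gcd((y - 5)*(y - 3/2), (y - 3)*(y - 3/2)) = y - 3/2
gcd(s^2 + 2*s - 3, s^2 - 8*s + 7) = s - 1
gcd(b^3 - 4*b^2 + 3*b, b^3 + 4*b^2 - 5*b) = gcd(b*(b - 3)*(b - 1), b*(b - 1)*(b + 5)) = b^2 - b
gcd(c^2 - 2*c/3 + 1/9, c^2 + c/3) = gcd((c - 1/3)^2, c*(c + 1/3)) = 1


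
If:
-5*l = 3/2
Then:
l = -3/10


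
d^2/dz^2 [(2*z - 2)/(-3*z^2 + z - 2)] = 4*(-(z - 1)*(6*z - 1)^2 + (9*z - 4)*(3*z^2 - z + 2))/(3*z^2 - z + 2)^3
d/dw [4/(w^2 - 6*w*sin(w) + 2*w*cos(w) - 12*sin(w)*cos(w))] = 8*(w*sin(w) + 3*w*cos(w) - w + 3*sin(w) - cos(w) + 6*cos(2*w))/((w - 6*sin(w))^2*(w + 2*cos(w))^2)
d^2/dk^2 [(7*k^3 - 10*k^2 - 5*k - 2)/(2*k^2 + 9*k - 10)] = 2*(867*k^3 - 2514*k^2 + 1692*k - 1652)/(8*k^6 + 108*k^5 + 366*k^4 - 351*k^3 - 1830*k^2 + 2700*k - 1000)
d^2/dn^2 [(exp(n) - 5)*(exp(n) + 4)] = (4*exp(n) - 1)*exp(n)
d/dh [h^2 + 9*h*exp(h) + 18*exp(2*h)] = 9*h*exp(h) + 2*h + 36*exp(2*h) + 9*exp(h)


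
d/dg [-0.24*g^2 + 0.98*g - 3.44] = 0.98 - 0.48*g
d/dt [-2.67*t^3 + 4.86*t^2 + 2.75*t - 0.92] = -8.01*t^2 + 9.72*t + 2.75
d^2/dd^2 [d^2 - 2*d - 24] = 2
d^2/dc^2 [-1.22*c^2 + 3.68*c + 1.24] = -2.44000000000000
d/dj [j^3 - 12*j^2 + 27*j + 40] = 3*j^2 - 24*j + 27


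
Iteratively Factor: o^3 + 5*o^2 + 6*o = (o + 2)*(o^2 + 3*o) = (o + 2)*(o + 3)*(o)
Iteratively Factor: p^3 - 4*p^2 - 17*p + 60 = (p - 3)*(p^2 - p - 20) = (p - 5)*(p - 3)*(p + 4)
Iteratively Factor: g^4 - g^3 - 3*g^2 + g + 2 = (g - 1)*(g^3 - 3*g - 2) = (g - 1)*(g + 1)*(g^2 - g - 2) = (g - 2)*(g - 1)*(g + 1)*(g + 1)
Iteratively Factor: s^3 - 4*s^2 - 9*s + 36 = (s - 4)*(s^2 - 9) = (s - 4)*(s - 3)*(s + 3)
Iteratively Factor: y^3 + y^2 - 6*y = (y - 2)*(y^2 + 3*y) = y*(y - 2)*(y + 3)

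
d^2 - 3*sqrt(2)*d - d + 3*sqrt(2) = (d - 1)*(d - 3*sqrt(2))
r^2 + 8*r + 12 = (r + 2)*(r + 6)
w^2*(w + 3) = w^3 + 3*w^2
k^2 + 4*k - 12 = (k - 2)*(k + 6)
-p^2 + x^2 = (-p + x)*(p + x)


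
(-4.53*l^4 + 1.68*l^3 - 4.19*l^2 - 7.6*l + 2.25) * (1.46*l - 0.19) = -6.6138*l^5 + 3.3135*l^4 - 6.4366*l^3 - 10.2999*l^2 + 4.729*l - 0.4275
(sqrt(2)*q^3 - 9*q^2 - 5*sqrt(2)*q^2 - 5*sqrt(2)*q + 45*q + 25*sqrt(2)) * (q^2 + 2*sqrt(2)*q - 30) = sqrt(2)*q^5 - 5*sqrt(2)*q^4 - 5*q^4 - 53*sqrt(2)*q^3 + 25*q^3 + 250*q^2 + 265*sqrt(2)*q^2 - 1250*q + 150*sqrt(2)*q - 750*sqrt(2)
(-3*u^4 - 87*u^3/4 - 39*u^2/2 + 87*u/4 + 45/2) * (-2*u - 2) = 6*u^5 + 99*u^4/2 + 165*u^3/2 - 9*u^2/2 - 177*u/2 - 45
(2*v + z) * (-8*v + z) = -16*v^2 - 6*v*z + z^2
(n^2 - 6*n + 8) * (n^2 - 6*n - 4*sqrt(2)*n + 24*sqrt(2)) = n^4 - 12*n^3 - 4*sqrt(2)*n^3 + 44*n^2 + 48*sqrt(2)*n^2 - 176*sqrt(2)*n - 48*n + 192*sqrt(2)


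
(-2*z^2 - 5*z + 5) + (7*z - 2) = -2*z^2 + 2*z + 3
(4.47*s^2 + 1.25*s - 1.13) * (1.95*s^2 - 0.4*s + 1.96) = 8.7165*s^4 + 0.6495*s^3 + 6.0577*s^2 + 2.902*s - 2.2148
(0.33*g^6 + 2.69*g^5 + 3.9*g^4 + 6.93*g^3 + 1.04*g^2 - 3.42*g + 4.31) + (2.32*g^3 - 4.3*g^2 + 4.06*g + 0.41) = 0.33*g^6 + 2.69*g^5 + 3.9*g^4 + 9.25*g^3 - 3.26*g^2 + 0.64*g + 4.72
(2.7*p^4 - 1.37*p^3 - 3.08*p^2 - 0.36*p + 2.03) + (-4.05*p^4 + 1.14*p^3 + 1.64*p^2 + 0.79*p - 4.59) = -1.35*p^4 - 0.23*p^3 - 1.44*p^2 + 0.43*p - 2.56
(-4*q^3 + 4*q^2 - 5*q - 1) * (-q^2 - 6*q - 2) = 4*q^5 + 20*q^4 - 11*q^3 + 23*q^2 + 16*q + 2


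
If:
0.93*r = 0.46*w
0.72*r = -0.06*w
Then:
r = 0.00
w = 0.00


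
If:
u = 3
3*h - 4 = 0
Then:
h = 4/3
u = 3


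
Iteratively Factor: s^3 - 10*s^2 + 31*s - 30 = (s - 5)*(s^2 - 5*s + 6) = (s - 5)*(s - 3)*(s - 2)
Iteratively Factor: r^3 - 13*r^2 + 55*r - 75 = (r - 5)*(r^2 - 8*r + 15) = (r - 5)^2*(r - 3)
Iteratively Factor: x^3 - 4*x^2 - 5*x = (x + 1)*(x^2 - 5*x) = x*(x + 1)*(x - 5)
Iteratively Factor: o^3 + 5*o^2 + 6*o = (o + 2)*(o^2 + 3*o) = o*(o + 2)*(o + 3)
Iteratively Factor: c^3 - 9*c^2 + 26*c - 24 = (c - 4)*(c^2 - 5*c + 6) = (c - 4)*(c - 3)*(c - 2)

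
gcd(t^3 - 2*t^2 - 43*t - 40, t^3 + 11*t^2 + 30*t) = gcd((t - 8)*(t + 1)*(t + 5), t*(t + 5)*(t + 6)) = t + 5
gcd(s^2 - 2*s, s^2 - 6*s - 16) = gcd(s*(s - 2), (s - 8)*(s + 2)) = 1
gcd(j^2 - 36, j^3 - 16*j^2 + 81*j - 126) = j - 6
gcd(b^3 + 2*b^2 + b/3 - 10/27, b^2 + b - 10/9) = b + 5/3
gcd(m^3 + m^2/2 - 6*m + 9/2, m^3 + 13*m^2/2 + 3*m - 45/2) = m^2 + 3*m/2 - 9/2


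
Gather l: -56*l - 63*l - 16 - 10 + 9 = -119*l - 17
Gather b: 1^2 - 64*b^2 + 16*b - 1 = -64*b^2 + 16*b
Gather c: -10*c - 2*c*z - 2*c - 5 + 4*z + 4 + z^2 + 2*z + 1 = c*(-2*z - 12) + z^2 + 6*z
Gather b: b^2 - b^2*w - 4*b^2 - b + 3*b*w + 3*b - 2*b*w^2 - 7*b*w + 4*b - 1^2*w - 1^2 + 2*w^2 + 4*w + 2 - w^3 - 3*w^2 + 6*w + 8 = b^2*(-w - 3) + b*(-2*w^2 - 4*w + 6) - w^3 - w^2 + 9*w + 9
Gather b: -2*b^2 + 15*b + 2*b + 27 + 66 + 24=-2*b^2 + 17*b + 117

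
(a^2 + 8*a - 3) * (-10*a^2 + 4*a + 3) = -10*a^4 - 76*a^3 + 65*a^2 + 12*a - 9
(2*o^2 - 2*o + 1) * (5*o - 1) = 10*o^3 - 12*o^2 + 7*o - 1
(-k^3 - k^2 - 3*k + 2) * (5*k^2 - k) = -5*k^5 - 4*k^4 - 14*k^3 + 13*k^2 - 2*k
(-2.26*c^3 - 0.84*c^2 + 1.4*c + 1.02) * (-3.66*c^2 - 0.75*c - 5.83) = 8.2716*c^5 + 4.7694*c^4 + 8.6818*c^3 + 0.114*c^2 - 8.927*c - 5.9466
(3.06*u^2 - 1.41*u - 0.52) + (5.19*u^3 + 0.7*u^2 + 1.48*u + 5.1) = 5.19*u^3 + 3.76*u^2 + 0.0700000000000001*u + 4.58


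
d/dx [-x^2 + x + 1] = 1 - 2*x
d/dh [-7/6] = 0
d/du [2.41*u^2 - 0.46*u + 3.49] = 4.82*u - 0.46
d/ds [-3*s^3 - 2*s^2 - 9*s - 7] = -9*s^2 - 4*s - 9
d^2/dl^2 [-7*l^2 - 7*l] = -14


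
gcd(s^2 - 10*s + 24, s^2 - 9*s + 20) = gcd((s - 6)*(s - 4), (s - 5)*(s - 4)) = s - 4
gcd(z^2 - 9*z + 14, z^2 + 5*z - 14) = z - 2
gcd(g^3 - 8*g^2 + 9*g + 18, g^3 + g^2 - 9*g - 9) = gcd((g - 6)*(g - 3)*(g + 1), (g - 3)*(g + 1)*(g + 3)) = g^2 - 2*g - 3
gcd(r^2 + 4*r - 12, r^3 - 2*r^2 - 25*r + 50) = r - 2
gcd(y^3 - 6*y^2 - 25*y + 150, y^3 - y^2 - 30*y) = y^2 - y - 30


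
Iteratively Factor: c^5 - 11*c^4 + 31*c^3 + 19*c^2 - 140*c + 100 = (c - 1)*(c^4 - 10*c^3 + 21*c^2 + 40*c - 100) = (c - 5)*(c - 1)*(c^3 - 5*c^2 - 4*c + 20) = (c - 5)^2*(c - 1)*(c^2 - 4) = (c - 5)^2*(c - 1)*(c + 2)*(c - 2)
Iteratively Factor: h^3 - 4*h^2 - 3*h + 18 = (h - 3)*(h^2 - h - 6) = (h - 3)*(h + 2)*(h - 3)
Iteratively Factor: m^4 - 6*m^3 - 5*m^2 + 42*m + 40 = (m - 5)*(m^3 - m^2 - 10*m - 8) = (m - 5)*(m + 2)*(m^2 - 3*m - 4) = (m - 5)*(m - 4)*(m + 2)*(m + 1)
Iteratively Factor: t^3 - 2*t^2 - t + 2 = (t - 2)*(t^2 - 1) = (t - 2)*(t + 1)*(t - 1)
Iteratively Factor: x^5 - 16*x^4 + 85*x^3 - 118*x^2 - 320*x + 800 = (x - 4)*(x^4 - 12*x^3 + 37*x^2 + 30*x - 200) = (x - 5)*(x - 4)*(x^3 - 7*x^2 + 2*x + 40) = (x - 5)^2*(x - 4)*(x^2 - 2*x - 8) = (x - 5)^2*(x - 4)*(x + 2)*(x - 4)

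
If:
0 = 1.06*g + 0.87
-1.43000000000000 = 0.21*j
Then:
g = -0.82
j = -6.81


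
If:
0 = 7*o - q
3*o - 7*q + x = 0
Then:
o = x/46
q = 7*x/46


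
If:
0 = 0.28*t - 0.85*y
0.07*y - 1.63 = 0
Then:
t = 70.69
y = 23.29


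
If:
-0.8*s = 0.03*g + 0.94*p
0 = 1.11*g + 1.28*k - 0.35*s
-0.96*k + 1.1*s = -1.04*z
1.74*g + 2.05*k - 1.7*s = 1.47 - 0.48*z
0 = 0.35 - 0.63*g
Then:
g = 0.56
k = -0.79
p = 0.93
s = -1.12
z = 0.45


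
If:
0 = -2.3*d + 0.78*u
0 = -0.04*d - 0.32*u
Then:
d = 0.00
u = 0.00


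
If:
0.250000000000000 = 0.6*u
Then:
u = 0.42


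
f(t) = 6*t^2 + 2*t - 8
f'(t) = 12*t + 2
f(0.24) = -7.17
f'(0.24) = 4.88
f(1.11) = 1.61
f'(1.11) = 15.32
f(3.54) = 74.27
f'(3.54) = 44.48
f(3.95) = 93.52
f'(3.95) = 49.40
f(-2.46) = 23.39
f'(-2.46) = -27.52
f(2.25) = 26.88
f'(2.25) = 29.00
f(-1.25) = -1.12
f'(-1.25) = -13.00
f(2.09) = 22.39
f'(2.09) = 27.08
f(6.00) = 220.00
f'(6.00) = 74.00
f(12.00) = 880.00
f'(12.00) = 146.00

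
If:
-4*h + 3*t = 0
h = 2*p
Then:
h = 3*t/4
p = 3*t/8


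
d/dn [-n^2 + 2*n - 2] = 2 - 2*n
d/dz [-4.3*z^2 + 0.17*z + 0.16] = 0.17 - 8.6*z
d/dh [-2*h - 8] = -2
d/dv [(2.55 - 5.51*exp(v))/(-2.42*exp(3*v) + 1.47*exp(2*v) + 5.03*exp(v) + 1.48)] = (-26.6684*exp(3*v) + 26.6127*exp(2*v) - 7.497*exp(v) - 20.9813)*exp(v)/(5.8564*exp(6*v) - 7.1148*exp(5*v) - 22.1843*exp(4*v) + 7.625*exp(3*v) + 29.6521*exp(2*v) + 14.8888*exp(v) + 2.1904)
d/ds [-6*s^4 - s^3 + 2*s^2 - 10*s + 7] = -24*s^3 - 3*s^2 + 4*s - 10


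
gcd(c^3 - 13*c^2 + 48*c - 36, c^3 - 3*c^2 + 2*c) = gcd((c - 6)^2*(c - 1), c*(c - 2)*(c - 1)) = c - 1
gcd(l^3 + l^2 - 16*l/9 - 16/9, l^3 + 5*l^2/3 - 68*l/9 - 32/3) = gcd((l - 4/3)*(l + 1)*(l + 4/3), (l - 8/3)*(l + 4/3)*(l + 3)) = l + 4/3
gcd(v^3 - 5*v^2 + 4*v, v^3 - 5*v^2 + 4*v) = v^3 - 5*v^2 + 4*v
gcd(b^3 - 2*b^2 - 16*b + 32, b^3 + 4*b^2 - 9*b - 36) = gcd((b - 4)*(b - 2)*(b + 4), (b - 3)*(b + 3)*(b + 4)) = b + 4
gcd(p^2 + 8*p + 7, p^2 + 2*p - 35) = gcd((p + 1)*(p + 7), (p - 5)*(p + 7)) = p + 7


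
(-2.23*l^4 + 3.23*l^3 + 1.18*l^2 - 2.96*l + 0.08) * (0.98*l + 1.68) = -2.1854*l^5 - 0.581*l^4 + 6.5828*l^3 - 0.9184*l^2 - 4.8944*l + 0.1344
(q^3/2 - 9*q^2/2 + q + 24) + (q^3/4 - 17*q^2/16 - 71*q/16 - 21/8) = 3*q^3/4 - 89*q^2/16 - 55*q/16 + 171/8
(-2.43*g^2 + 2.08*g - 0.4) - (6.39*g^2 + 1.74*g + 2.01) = -8.82*g^2 + 0.34*g - 2.41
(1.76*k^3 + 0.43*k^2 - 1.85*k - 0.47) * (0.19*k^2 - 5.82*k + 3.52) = 0.3344*k^5 - 10.1615*k^4 + 3.3411*k^3 + 12.1913*k^2 - 3.7766*k - 1.6544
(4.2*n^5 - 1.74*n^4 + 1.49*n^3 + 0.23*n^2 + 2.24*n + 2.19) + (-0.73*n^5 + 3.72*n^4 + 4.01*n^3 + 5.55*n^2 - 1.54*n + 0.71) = 3.47*n^5 + 1.98*n^4 + 5.5*n^3 + 5.78*n^2 + 0.7*n + 2.9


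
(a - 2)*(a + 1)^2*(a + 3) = a^4 + 3*a^3 - 3*a^2 - 11*a - 6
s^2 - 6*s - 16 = (s - 8)*(s + 2)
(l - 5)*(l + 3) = l^2 - 2*l - 15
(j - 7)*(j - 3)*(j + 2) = j^3 - 8*j^2 + j + 42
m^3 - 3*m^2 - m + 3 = (m - 3)*(m - 1)*(m + 1)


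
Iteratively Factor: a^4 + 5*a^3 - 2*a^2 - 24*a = (a + 4)*(a^3 + a^2 - 6*a) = (a + 3)*(a + 4)*(a^2 - 2*a) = (a - 2)*(a + 3)*(a + 4)*(a)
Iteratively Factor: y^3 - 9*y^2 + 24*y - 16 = (y - 4)*(y^2 - 5*y + 4) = (y - 4)*(y - 1)*(y - 4)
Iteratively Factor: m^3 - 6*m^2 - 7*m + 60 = (m + 3)*(m^2 - 9*m + 20) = (m - 5)*(m + 3)*(m - 4)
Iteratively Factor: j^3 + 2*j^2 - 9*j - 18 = (j + 2)*(j^2 - 9) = (j + 2)*(j + 3)*(j - 3)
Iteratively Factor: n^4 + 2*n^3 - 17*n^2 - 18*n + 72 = (n - 3)*(n^3 + 5*n^2 - 2*n - 24) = (n - 3)*(n + 4)*(n^2 + n - 6) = (n - 3)*(n + 3)*(n + 4)*(n - 2)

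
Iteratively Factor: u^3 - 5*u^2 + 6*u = (u)*(u^2 - 5*u + 6) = u*(u - 3)*(u - 2)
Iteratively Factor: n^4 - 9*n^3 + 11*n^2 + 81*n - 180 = (n - 5)*(n^3 - 4*n^2 - 9*n + 36) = (n - 5)*(n - 4)*(n^2 - 9) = (n - 5)*(n - 4)*(n + 3)*(n - 3)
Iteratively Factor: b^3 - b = (b - 1)*(b^2 + b) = b*(b - 1)*(b + 1)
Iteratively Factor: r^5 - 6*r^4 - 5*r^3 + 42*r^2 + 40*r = (r)*(r^4 - 6*r^3 - 5*r^2 + 42*r + 40) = r*(r - 5)*(r^3 - r^2 - 10*r - 8) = r*(r - 5)*(r - 4)*(r^2 + 3*r + 2) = r*(r - 5)*(r - 4)*(r + 2)*(r + 1)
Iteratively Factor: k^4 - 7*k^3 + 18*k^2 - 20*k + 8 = (k - 2)*(k^3 - 5*k^2 + 8*k - 4) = (k - 2)^2*(k^2 - 3*k + 2) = (k - 2)^2*(k - 1)*(k - 2)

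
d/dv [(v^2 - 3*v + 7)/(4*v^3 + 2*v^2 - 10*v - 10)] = (-v^4 + 6*v^3 - 22*v^2 - 12*v + 25)/(4*v^6 + 4*v^5 - 19*v^4 - 30*v^3 + 15*v^2 + 50*v + 25)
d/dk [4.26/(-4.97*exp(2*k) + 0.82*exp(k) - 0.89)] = (42.3444*exp(k) - 3.4932)*exp(k)/(4.97*exp(2*k) - 0.82*exp(k) + 0.89)^2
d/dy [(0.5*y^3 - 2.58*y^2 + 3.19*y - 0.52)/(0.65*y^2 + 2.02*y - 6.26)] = (0.325*y^4 + 2.02*y^3 - 16.6751*y^2 + 32.9776*y - 18.919)/(0.4225*y^4 + 2.626*y^3 - 4.0576*y^2 - 25.2904*y + 39.1876)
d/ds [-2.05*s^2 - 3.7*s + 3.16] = -4.1*s - 3.7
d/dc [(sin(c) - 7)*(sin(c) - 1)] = 2*(sin(c) - 4)*cos(c)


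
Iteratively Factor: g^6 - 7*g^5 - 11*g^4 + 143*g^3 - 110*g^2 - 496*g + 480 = (g - 3)*(g^5 - 4*g^4 - 23*g^3 + 74*g^2 + 112*g - 160) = (g - 3)*(g + 2)*(g^4 - 6*g^3 - 11*g^2 + 96*g - 80) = (g - 5)*(g - 3)*(g + 2)*(g^3 - g^2 - 16*g + 16) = (g - 5)*(g - 3)*(g + 2)*(g + 4)*(g^2 - 5*g + 4) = (g - 5)*(g - 4)*(g - 3)*(g + 2)*(g + 4)*(g - 1)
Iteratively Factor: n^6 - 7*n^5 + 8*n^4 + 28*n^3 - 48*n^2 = (n)*(n^5 - 7*n^4 + 8*n^3 + 28*n^2 - 48*n) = n*(n - 3)*(n^4 - 4*n^3 - 4*n^2 + 16*n) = n*(n - 3)*(n + 2)*(n^3 - 6*n^2 + 8*n) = n*(n - 4)*(n - 3)*(n + 2)*(n^2 - 2*n) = n*(n - 4)*(n - 3)*(n - 2)*(n + 2)*(n)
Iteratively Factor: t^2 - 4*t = (t)*(t - 4)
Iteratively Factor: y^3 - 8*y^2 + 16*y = (y - 4)*(y^2 - 4*y) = y*(y - 4)*(y - 4)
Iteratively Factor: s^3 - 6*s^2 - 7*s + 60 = (s + 3)*(s^2 - 9*s + 20) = (s - 5)*(s + 3)*(s - 4)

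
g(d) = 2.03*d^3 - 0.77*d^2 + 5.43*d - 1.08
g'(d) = 6.09*d^2 - 1.54*d + 5.43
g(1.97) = 22.15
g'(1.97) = 26.03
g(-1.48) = -17.38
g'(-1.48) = 21.05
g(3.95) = 133.46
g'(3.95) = 94.37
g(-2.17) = -37.23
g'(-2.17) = 37.45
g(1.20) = 7.84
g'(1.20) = 12.35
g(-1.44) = -16.56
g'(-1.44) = 20.28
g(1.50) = 12.18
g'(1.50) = 16.82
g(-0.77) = -6.64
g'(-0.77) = 10.23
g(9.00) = 1465.29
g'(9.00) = 484.86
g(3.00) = 63.09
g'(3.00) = 55.62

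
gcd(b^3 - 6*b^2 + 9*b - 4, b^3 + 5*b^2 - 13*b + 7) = b^2 - 2*b + 1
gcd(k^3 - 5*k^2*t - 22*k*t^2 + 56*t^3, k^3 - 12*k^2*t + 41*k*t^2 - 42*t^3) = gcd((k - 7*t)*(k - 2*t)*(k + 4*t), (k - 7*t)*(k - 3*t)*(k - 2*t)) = k^2 - 9*k*t + 14*t^2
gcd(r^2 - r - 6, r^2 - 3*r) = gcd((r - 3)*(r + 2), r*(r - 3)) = r - 3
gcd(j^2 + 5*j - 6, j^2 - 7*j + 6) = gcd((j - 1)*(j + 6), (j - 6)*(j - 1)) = j - 1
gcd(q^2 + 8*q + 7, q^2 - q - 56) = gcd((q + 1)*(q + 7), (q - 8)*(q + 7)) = q + 7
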